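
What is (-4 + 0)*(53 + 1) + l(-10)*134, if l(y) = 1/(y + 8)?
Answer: -283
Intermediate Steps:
l(y) = 1/(8 + y)
(-4 + 0)*(53 + 1) + l(-10)*134 = (-4 + 0)*(53 + 1) + 134/(8 - 10) = -4*54 + 134/(-2) = -216 - ½*134 = -216 - 67 = -283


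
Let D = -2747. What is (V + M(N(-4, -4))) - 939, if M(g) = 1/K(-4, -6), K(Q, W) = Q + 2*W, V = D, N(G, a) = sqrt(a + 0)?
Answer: -58977/16 ≈ -3686.1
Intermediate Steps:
N(G, a) = sqrt(a)
V = -2747
M(g) = -1/16 (M(g) = 1/(-4 + 2*(-6)) = 1/(-4 - 12) = 1/(-16) = -1/16)
(V + M(N(-4, -4))) - 939 = (-2747 - 1/16) - 939 = -43953/16 - 939 = -58977/16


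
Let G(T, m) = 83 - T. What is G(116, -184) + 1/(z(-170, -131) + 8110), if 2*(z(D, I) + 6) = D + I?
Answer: -524929/15907 ≈ -33.000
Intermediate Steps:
z(D, I) = -6 + D/2 + I/2 (z(D, I) = -6 + (D + I)/2 = -6 + (D/2 + I/2) = -6 + D/2 + I/2)
G(116, -184) + 1/(z(-170, -131) + 8110) = (83 - 1*116) + 1/((-6 + (½)*(-170) + (½)*(-131)) + 8110) = (83 - 116) + 1/((-6 - 85 - 131/2) + 8110) = -33 + 1/(-313/2 + 8110) = -33 + 1/(15907/2) = -33 + 2/15907 = -524929/15907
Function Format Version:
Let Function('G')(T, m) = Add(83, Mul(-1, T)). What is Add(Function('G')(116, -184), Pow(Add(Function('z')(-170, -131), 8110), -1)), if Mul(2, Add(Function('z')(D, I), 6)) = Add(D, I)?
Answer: Rational(-524929, 15907) ≈ -33.000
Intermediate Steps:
Function('z')(D, I) = Add(-6, Mul(Rational(1, 2), D), Mul(Rational(1, 2), I)) (Function('z')(D, I) = Add(-6, Mul(Rational(1, 2), Add(D, I))) = Add(-6, Add(Mul(Rational(1, 2), D), Mul(Rational(1, 2), I))) = Add(-6, Mul(Rational(1, 2), D), Mul(Rational(1, 2), I)))
Add(Function('G')(116, -184), Pow(Add(Function('z')(-170, -131), 8110), -1)) = Add(Add(83, Mul(-1, 116)), Pow(Add(Add(-6, Mul(Rational(1, 2), -170), Mul(Rational(1, 2), -131)), 8110), -1)) = Add(Add(83, -116), Pow(Add(Add(-6, -85, Rational(-131, 2)), 8110), -1)) = Add(-33, Pow(Add(Rational(-313, 2), 8110), -1)) = Add(-33, Pow(Rational(15907, 2), -1)) = Add(-33, Rational(2, 15907)) = Rational(-524929, 15907)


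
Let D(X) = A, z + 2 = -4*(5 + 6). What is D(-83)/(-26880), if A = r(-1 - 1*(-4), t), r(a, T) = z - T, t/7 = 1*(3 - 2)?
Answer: 53/26880 ≈ 0.0019717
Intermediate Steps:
z = -46 (z = -2 - 4*(5 + 6) = -2 - 4*11 = -2 - 44 = -46)
t = 7 (t = 7*(1*(3 - 2)) = 7*(1*1) = 7*1 = 7)
r(a, T) = -46 - T
A = -53 (A = -46 - 1*7 = -46 - 7 = -53)
D(X) = -53
D(-83)/(-26880) = -53/(-26880) = -53*(-1/26880) = 53/26880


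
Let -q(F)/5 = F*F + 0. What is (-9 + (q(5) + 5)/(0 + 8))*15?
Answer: -360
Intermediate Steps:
q(F) = -5*F**2 (q(F) = -5*(F*F + 0) = -5*(F**2 + 0) = -5*F**2)
(-9 + (q(5) + 5)/(0 + 8))*15 = (-9 + (-5*5**2 + 5)/(0 + 8))*15 = (-9 + (-5*25 + 5)/8)*15 = (-9 + (-125 + 5)*(1/8))*15 = (-9 - 120*1/8)*15 = (-9 - 15)*15 = -24*15 = -360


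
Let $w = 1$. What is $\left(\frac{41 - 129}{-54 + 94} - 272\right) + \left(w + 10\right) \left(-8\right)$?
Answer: $- \frac{1811}{5} \approx -362.2$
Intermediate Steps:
$\left(\frac{41 - 129}{-54 + 94} - 272\right) + \left(w + 10\right) \left(-8\right) = \left(\frac{41 - 129}{-54 + 94} - 272\right) + \left(1 + 10\right) \left(-8\right) = \left(- \frac{88}{40} - 272\right) + 11 \left(-8\right) = \left(\left(-88\right) \frac{1}{40} - 272\right) - 88 = \left(- \frac{11}{5} - 272\right) - 88 = - \frac{1371}{5} - 88 = - \frac{1811}{5}$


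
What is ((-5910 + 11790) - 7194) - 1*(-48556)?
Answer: 47242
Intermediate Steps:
((-5910 + 11790) - 7194) - 1*(-48556) = (5880 - 7194) + 48556 = -1314 + 48556 = 47242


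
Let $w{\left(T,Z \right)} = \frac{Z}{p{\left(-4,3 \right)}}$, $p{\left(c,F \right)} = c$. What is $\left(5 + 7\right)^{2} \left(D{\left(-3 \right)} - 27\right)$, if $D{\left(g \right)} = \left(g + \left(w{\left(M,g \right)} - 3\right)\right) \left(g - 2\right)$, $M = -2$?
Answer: $-108$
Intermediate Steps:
$w{\left(T,Z \right)} = - \frac{Z}{4}$ ($w{\left(T,Z \right)} = \frac{Z}{-4} = Z \left(- \frac{1}{4}\right) = - \frac{Z}{4}$)
$D{\left(g \right)} = \left(-3 + \frac{3 g}{4}\right) \left(-2 + g\right)$ ($D{\left(g \right)} = \left(g - \left(3 + \frac{g}{4}\right)\right) \left(g - 2\right) = \left(g - \left(3 + \frac{g}{4}\right)\right) \left(-2 + g\right) = \left(-3 + \frac{3 g}{4}\right) \left(-2 + g\right)$)
$\left(5 + 7\right)^{2} \left(D{\left(-3 \right)} - 27\right) = \left(5 + 7\right)^{2} \left(\left(6 - - \frac{27}{2} + \frac{3 \left(-3\right)^{2}}{4}\right) - 27\right) = 12^{2} \left(\left(6 + \frac{27}{2} + \frac{3}{4} \cdot 9\right) - 27\right) = 144 \left(\left(6 + \frac{27}{2} + \frac{27}{4}\right) - 27\right) = 144 \left(\frac{105}{4} - 27\right) = 144 \left(- \frac{3}{4}\right) = -108$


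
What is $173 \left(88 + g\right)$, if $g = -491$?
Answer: $-69719$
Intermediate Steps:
$173 \left(88 + g\right) = 173 \left(88 - 491\right) = 173 \left(-403\right) = -69719$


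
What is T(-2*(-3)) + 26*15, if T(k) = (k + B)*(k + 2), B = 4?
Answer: 470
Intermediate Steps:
T(k) = (2 + k)*(4 + k) (T(k) = (k + 4)*(k + 2) = (4 + k)*(2 + k) = (2 + k)*(4 + k))
T(-2*(-3)) + 26*15 = (8 + (-2*(-3))² + 6*(-2*(-3))) + 26*15 = (8 + 6² + 6*6) + 390 = (8 + 36 + 36) + 390 = 80 + 390 = 470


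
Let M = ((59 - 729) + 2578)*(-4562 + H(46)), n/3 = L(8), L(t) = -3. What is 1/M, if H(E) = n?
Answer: -1/8721468 ≈ -1.1466e-7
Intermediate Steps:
n = -9 (n = 3*(-3) = -9)
H(E) = -9
M = -8721468 (M = ((59 - 729) + 2578)*(-4562 - 9) = (-670 + 2578)*(-4571) = 1908*(-4571) = -8721468)
1/M = 1/(-8721468) = -1/8721468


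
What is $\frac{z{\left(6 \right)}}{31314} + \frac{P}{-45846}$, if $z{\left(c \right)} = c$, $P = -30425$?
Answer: $\frac{158833921}{239270274} \approx 0.66383$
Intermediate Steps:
$\frac{z{\left(6 \right)}}{31314} + \frac{P}{-45846} = \frac{6}{31314} - \frac{30425}{-45846} = 6 \cdot \frac{1}{31314} - - \frac{30425}{45846} = \frac{1}{5219} + \frac{30425}{45846} = \frac{158833921}{239270274}$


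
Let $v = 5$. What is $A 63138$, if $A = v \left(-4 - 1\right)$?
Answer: $-1578450$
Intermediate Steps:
$A = -25$ ($A = 5 \left(-4 - 1\right) = 5 \left(-5\right) = -25$)
$A 63138 = \left(-25\right) 63138 = -1578450$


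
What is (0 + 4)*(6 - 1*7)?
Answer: -4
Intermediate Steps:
(0 + 4)*(6 - 1*7) = 4*(6 - 7) = 4*(-1) = -4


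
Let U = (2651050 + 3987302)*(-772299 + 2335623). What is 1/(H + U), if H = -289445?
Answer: 1/10377894712603 ≈ 9.6359e-14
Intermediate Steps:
U = 10377895002048 (U = 6638352*1563324 = 10377895002048)
1/(H + U) = 1/(-289445 + 10377895002048) = 1/10377894712603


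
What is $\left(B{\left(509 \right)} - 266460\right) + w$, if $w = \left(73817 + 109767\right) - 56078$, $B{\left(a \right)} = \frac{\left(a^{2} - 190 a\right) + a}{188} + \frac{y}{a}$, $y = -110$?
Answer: $- \frac{3303475232}{23923} \approx -1.3809 \cdot 10^{5}$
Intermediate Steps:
$B{\left(a \right)} = - \frac{110}{a} - \frac{189 a}{188} + \frac{a^{2}}{188}$ ($B{\left(a \right)} = \frac{\left(a^{2} - 190 a\right) + a}{188} - \frac{110}{a} = \left(a^{2} - 189 a\right) \frac{1}{188} - \frac{110}{a} = \left(- \frac{189 a}{188} + \frac{a^{2}}{188}\right) - \frac{110}{a} = - \frac{110}{a} - \frac{189 a}{188} + \frac{a^{2}}{188}$)
$w = 127506$ ($w = 183584 - 56078 = 127506$)
$\left(B{\left(509 \right)} - 266460\right) + w = \left(\frac{-20680 + 509^{2} \left(-189 + 509\right)}{188 \cdot 509} - 266460\right) + 127506 = \left(\frac{1}{188} \cdot \frac{1}{509} \left(-20680 + 259081 \cdot 320\right) - 266460\right) + 127506 = \left(\frac{1}{188} \cdot \frac{1}{509} \left(-20680 + 82905920\right) - 266460\right) + 127506 = \left(\frac{1}{188} \cdot \frac{1}{509} \cdot 82885240 - 266460\right) + 127506 = \left(\frac{20721310}{23923} - 266460\right) + 127506 = - \frac{6353801270}{23923} + 127506 = - \frac{3303475232}{23923}$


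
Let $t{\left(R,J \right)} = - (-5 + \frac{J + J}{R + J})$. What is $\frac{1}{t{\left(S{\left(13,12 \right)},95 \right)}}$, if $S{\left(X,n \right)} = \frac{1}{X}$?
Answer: $\frac{618}{1855} \approx 0.33315$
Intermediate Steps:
$t{\left(R,J \right)} = 5 - \frac{2 J}{J + R}$ ($t{\left(R,J \right)} = - (-5 + \frac{2 J}{J + R}) = 5 - \frac{2 J}{J + R}$)
$\frac{1}{t{\left(S{\left(13,12 \right)},95 \right)}} = \frac{1}{\frac{1}{95 + \frac{1}{13}} \left(3 \cdot 95 + \frac{5}{13}\right)} = \frac{1}{\frac{1}{95 + \frac{1}{13}} \left(285 + 5 \cdot \frac{1}{13}\right)} = \frac{1}{\frac{1}{\frac{1236}{13}} \left(285 + \frac{5}{13}\right)} = \frac{1}{\frac{13}{1236} \cdot \frac{3710}{13}} = \frac{1}{\frac{1855}{618}} = \frac{618}{1855}$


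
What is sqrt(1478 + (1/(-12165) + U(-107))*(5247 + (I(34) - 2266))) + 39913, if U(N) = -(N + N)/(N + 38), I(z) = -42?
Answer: 39913 + I*sqrt(597895786903515)/279795 ≈ 39913.0 + 87.392*I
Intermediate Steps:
U(N) = -2*N/(38 + N)
sqrt(1478 + (1/(-12165) + U(-107))*(5247 + (I(34) - 2266))) + 39913 = sqrt(1478 + (1/(-12165) - 2*(-107)/(38 - 107))*(5247 + (-42 - 2266))) + 39913 = sqrt(1478 + (-1/12165 - 2*(-107)/(-69))*(5247 - 2308)) + 39913 = sqrt(1478 + (-1/12165 - 2*(-107)*(-1/69))*2939) + 39913 = sqrt(1478 + (-1/12165 - 214/69)*2939) + 39913 = sqrt(1478 - 867793/279795*2939) + 39913 = sqrt(1478 - 2550443627/279795) + 39913 = sqrt(-2136906617/279795) + 39913 = I*sqrt(597895786903515)/279795 + 39913 = 39913 + I*sqrt(597895786903515)/279795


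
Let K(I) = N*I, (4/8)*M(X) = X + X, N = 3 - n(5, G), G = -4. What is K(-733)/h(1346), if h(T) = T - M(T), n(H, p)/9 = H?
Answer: -5131/673 ≈ -7.6241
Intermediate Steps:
n(H, p) = 9*H
N = -42 (N = 3 - 9*5 = 3 - 1*45 = 3 - 45 = -42)
M(X) = 4*X (M(X) = 2*(X + X) = 2*(2*X) = 4*X)
K(I) = -42*I
h(T) = -3*T (h(T) = T - 4*T = -3*T)
K(-733)/h(1346) = (-42*(-733))/((-3*1346)) = 30786/(-4038) = 30786*(-1/4038) = -5131/673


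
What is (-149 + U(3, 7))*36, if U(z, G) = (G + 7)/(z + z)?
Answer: -5280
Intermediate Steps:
U(z, G) = (7 + G)/(2*z) (U(z, G) = (7 + G)/((2*z)) = (7 + G)*(1/(2*z)) = (7 + G)/(2*z))
(-149 + U(3, 7))*36 = (-149 + (½)*(7 + 7)/3)*36 = (-149 + (½)*(⅓)*14)*36 = (-149 + 7/3)*36 = -440/3*36 = -5280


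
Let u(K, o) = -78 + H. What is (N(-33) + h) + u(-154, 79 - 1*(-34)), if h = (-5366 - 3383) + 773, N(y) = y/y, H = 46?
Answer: -8007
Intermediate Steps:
N(y) = 1
h = -7976 (h = -8749 + 773 = -7976)
u(K, o) = -32 (u(K, o) = -78 + 46 = -32)
(N(-33) + h) + u(-154, 79 - 1*(-34)) = (1 - 7976) - 32 = -7975 - 32 = -8007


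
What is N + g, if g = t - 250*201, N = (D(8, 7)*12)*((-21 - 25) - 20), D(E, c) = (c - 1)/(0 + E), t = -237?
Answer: -51081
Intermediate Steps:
D(E, c) = (-1 + c)/E
N = -594 (N = (((-1 + 7)/8)*12)*((-21 - 25) - 20) = (((⅛)*6)*12)*(-46 - 20) = ((¾)*12)*(-66) = 9*(-66) = -594)
g = -50487 (g = -237 - 250*201 = -237 - 50250 = -50487)
N + g = -594 - 50487 = -51081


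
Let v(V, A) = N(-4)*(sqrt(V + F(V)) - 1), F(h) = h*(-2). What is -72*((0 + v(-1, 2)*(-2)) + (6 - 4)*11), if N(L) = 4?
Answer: -1584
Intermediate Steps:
F(h) = -2*h
v(V, A) = -4 + 4*sqrt(-V) (v(V, A) = 4*(sqrt(V - 2*V) - 1) = 4*(sqrt(-V) - 1) = 4*(-1 + sqrt(-V)) = -4 + 4*sqrt(-V))
-72*((0 + v(-1, 2)*(-2)) + (6 - 4)*11) = -72*((0 + (-4 + 4*sqrt(-1*(-1)))*(-2)) + (6 - 4)*11) = -72*((0 + (-4 + 4*sqrt(1))*(-2)) + 2*11) = -72*((0 + (-4 + 4*1)*(-2)) + 22) = -72*((0 + (-4 + 4)*(-2)) + 22) = -72*((0 + 0*(-2)) + 22) = -72*((0 + 0) + 22) = -72*(0 + 22) = -72*22 = -1584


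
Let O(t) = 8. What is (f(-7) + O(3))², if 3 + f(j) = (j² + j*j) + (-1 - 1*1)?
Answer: 10201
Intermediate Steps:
f(j) = -5 + 2*j² (f(j) = -3 + ((j² + j*j) + (-1 - 1*1)) = -3 + ((j² + j²) + (-1 - 1)) = -3 + (2*j² - 2) = -3 + (-2 + 2*j²) = -5 + 2*j²)
(f(-7) + O(3))² = ((-5 + 2*(-7)²) + 8)² = ((-5 + 2*49) + 8)² = ((-5 + 98) + 8)² = (93 + 8)² = 101² = 10201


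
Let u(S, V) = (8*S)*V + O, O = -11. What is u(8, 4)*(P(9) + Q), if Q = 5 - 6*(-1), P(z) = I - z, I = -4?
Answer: -490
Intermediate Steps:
P(z) = -4 - z
u(S, V) = -11 + 8*S*V (u(S, V) = (8*S)*V - 11 = 8*S*V - 11 = -11 + 8*S*V)
Q = 11 (Q = 5 + 6 = 11)
u(8, 4)*(P(9) + Q) = (-11 + 8*8*4)*((-4 - 1*9) + 11) = (-11 + 256)*((-4 - 9) + 11) = 245*(-13 + 11) = 245*(-2) = -490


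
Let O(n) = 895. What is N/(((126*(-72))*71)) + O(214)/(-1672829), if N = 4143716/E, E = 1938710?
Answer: -281139933595741/522234787653686520 ≈ -0.00053834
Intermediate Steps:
N = 2071858/969355 (N = 4143716/1938710 = 4143716*(1/1938710) = 2071858/969355 ≈ 2.1374)
N/(((126*(-72))*71)) + O(214)/(-1672829) = 2071858/(969355*(((126*(-72))*71))) + 895/(-1672829) = 2071858/(969355*((-9072*71))) + 895*(-1/1672829) = (2071858/969355)/(-644112) - 895/1672829 = (2071858/969355)*(-1/644112) - 895/1672829 = -1035929/312186593880 - 895/1672829 = -281139933595741/522234787653686520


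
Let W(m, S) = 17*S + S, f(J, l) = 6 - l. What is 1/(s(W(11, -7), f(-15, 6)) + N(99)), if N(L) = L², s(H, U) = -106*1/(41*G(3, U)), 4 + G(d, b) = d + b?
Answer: 41/401947 ≈ 0.00010200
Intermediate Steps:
G(d, b) = -4 + b + d (G(d, b) = -4 + (d + b) = -4 + (b + d) = -4 + b + d)
W(m, S) = 18*S
s(H, U) = -106/(-41 + 41*U) (s(H, U) = -106*1/(41*(-4 + U + 3)) = -106*1/(41*(-1 + U)) = -106/(-41 + 41*U))
1/(s(W(11, -7), f(-15, 6)) + N(99)) = 1/(-106/(-41 + 41*(6 - 1*6)) + 99²) = 1/(-106/(-41 + 41*(6 - 6)) + 9801) = 1/(-106/(-41 + 41*0) + 9801) = 1/(-106/(-41 + 0) + 9801) = 1/(-106/(-41) + 9801) = 1/(-106*(-1/41) + 9801) = 1/(106/41 + 9801) = 1/(401947/41) = 41/401947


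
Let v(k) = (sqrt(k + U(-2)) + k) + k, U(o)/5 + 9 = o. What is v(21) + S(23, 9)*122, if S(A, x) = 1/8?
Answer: 229/4 + I*sqrt(34) ≈ 57.25 + 5.831*I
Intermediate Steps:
U(o) = -45 + 5*o
S(A, x) = 1/8
v(k) = sqrt(-55 + k) + 2*k (v(k) = (sqrt(k + (-45 + 5*(-2))) + k) + k = (sqrt(k + (-45 - 10)) + k) + k = (sqrt(k - 55) + k) + k = (sqrt(-55 + k) + k) + k = (k + sqrt(-55 + k)) + k = sqrt(-55 + k) + 2*k)
v(21) + S(23, 9)*122 = (sqrt(-55 + 21) + 2*21) + (1/8)*122 = (sqrt(-34) + 42) + 61/4 = (I*sqrt(34) + 42) + 61/4 = (42 + I*sqrt(34)) + 61/4 = 229/4 + I*sqrt(34)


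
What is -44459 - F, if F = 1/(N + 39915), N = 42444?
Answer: -3661598782/82359 ≈ -44459.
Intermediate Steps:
F = 1/82359 (F = 1/(42444 + 39915) = 1/82359 ≈ 1.2142e-5)
-44459 - F = -44459 - 1*1/82359 = -44459 - 1/82359 = -3661598782/82359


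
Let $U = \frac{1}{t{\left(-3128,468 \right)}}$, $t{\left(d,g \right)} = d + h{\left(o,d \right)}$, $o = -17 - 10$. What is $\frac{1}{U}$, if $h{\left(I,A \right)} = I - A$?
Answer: $-27$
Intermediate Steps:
$o = -27$
$t{\left(d,g \right)} = -27$ ($t{\left(d,g \right)} = d - \left(27 + d\right) = -27$)
$U = - \frac{1}{27}$ ($U = \frac{1}{-27} = - \frac{1}{27} \approx -0.037037$)
$\frac{1}{U} = \frac{1}{- \frac{1}{27}} = -27$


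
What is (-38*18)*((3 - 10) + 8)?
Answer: -684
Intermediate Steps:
(-38*18)*((3 - 10) + 8) = -684*(-7 + 8) = -684*1 = -684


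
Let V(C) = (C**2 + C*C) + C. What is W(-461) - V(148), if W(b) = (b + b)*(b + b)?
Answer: 806128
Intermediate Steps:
W(b) = 4*b**2 (W(b) = (2*b)*(2*b) = 4*b**2)
V(C) = C + 2*C**2 (V(C) = (C**2 + C**2) + C = 2*C**2 + C = C + 2*C**2)
W(-461) - V(148) = 4*(-461)**2 - 148*(1 + 2*148) = 4*212521 - 148*(1 + 296) = 850084 - 148*297 = 850084 - 1*43956 = 850084 - 43956 = 806128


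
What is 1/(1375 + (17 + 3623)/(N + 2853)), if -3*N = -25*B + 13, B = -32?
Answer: 1291/1776945 ≈ 0.00072653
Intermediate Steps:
N = -271 (N = -(-25*(-32) + 13)/3 = -(800 + 13)/3 = -⅓*813 = -271)
1/(1375 + (17 + 3623)/(N + 2853)) = 1/(1375 + (17 + 3623)/(-271 + 2853)) = 1/(1375 + 3640/2582) = 1/(1375 + 3640*(1/2582)) = 1/(1375 + 1820/1291) = 1/(1776945/1291) = 1291/1776945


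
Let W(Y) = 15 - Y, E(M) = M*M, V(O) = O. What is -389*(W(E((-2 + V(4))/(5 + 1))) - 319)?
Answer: 1064693/9 ≈ 1.1830e+5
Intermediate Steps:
E(M) = M²
-389*(W(E((-2 + V(4))/(5 + 1))) - 319) = -389*((15 - ((-2 + 4)/(5 + 1))²) - 319) = -389*((15 - (2/6)²) - 319) = -389*((15 - (2*(⅙))²) - 319) = -389*((15 - (⅓)²) - 319) = -389*((15 - 1*⅑) - 319) = -389*((15 - ⅑) - 319) = -389*(134/9 - 319) = -389*(-2737/9) = 1064693/9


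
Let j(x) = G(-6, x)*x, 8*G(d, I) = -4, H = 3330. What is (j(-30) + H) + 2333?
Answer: 5678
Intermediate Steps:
G(d, I) = -1/2 (G(d, I) = (1/8)*(-4) = -1/2)
j(x) = -x/2
(j(-30) + H) + 2333 = (-1/2*(-30) + 3330) + 2333 = (15 + 3330) + 2333 = 3345 + 2333 = 5678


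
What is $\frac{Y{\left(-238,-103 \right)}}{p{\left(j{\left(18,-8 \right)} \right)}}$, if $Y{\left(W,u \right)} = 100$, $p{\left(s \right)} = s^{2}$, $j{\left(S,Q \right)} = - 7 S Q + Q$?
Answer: $\frac{1}{10000} \approx 0.0001$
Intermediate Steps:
$j{\left(S,Q \right)} = Q - 7 Q S$ ($j{\left(S,Q \right)} = - 7 Q S + Q = Q - 7 Q S$)
$\frac{Y{\left(-238,-103 \right)}}{p{\left(j{\left(18,-8 \right)} \right)}} = \frac{100}{\left(- 8 \left(1 - 126\right)\right)^{2}} = \frac{100}{\left(\left(-8\right) \left(-125\right)\right)^{2}} = \frac{100}{1000^{2}} = \frac{100}{1000000} = 100 \cdot \frac{1}{1000000} = \frac{1}{10000}$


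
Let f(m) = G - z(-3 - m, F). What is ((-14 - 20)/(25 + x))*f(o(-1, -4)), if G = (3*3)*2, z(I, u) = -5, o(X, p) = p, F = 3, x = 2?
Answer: -782/27 ≈ -28.963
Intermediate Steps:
G = 18 (G = 9*2 = 18)
f(m) = 23 (f(m) = 18 - 1*(-5) = 18 + 5 = 23)
((-14 - 20)/(25 + x))*f(o(-1, -4)) = ((-14 - 20)/(25 + 2))*23 = -34/27*23 = -782/27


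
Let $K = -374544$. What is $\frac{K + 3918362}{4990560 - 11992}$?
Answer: $\frac{1771909}{2489284} \approx 0.71181$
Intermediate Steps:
$\frac{K + 3918362}{4990560 - 11992} = \frac{-374544 + 3918362}{4990560 - 11992} = \frac{3543818}{4978568} = 3543818 \cdot \frac{1}{4978568} = \frac{1771909}{2489284}$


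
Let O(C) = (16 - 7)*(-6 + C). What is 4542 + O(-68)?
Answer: 3876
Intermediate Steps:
O(C) = -54 + 9*C (O(C) = 9*(-6 + C) = -54 + 9*C)
4542 + O(-68) = 4542 + (-54 + 9*(-68)) = 4542 + (-54 - 612) = 4542 - 666 = 3876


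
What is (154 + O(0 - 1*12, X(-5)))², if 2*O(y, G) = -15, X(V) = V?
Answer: 85849/4 ≈ 21462.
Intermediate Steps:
O(y, G) = -15/2 (O(y, G) = (½)*(-15) = -15/2)
(154 + O(0 - 1*12, X(-5)))² = (154 - 15/2)² = (293/2)² = 85849/4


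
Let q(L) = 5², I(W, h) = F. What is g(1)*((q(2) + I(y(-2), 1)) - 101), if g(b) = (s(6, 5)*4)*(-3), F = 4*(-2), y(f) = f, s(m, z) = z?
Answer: 5040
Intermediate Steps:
F = -8
I(W, h) = -8
q(L) = 25
g(b) = -60 (g(b) = (5*4)*(-3) = 20*(-3) = -60)
g(1)*((q(2) + I(y(-2), 1)) - 101) = -60*((25 - 8) - 101) = -60*(17 - 101) = -60*(-84) = 5040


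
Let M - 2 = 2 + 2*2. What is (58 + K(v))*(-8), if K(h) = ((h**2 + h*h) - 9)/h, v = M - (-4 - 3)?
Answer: -3496/5 ≈ -699.20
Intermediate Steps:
M = 8 (M = 2 + (2 + 2*2) = 2 + (2 + 4) = 2 + 6 = 8)
v = 15 (v = 8 - (-4 - 3) = 8 - 1*(-7) = 8 + 7 = 15)
K(h) = (-9 + 2*h**2)/h (K(h) = ((h**2 + h**2) - 9)/h = (2*h**2 - 9)/h = (-9 + 2*h**2)/h)
(58 + K(v))*(-8) = (58 + (-9/15 + 2*15))*(-8) = (58 + (-9*1/15 + 30))*(-8) = (58 + (-3/5 + 30))*(-8) = (58 + 147/5)*(-8) = (437/5)*(-8) = -3496/5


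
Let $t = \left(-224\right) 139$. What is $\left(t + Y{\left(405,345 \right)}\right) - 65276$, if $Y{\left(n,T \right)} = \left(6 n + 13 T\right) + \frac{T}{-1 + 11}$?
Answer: $- \frac{178925}{2} \approx -89463.0$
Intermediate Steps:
$t = -31136$
$Y{\left(n,T \right)} = 6 n + \frac{131 T}{10}$ ($Y{\left(n,T \right)} = \left(6 n + 13 T\right) + \frac{T}{10} = 6 n + \frac{131 T}{10}$)
$\left(t + Y{\left(405,345 \right)}\right) - 65276 = \left(-31136 + \left(6 \cdot 405 + \frac{131}{10} \cdot 345\right)\right) - 65276 = \left(-31136 + \left(2430 + \frac{9039}{2}\right)\right) - 65276 = \left(-31136 + \frac{13899}{2}\right) - 65276 = - \frac{48373}{2} - 65276 = - \frac{178925}{2}$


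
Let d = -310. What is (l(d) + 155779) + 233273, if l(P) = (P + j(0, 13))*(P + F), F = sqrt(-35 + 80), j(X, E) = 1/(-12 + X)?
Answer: 2911067/6 - 3721*sqrt(5)/4 ≈ 4.8310e+5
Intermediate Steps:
F = 3*sqrt(5) (F = sqrt(45) = 3*sqrt(5) ≈ 6.7082)
l(P) = (-1/12 + P)*(P + 3*sqrt(5)) (l(P) = (P + 1/(-12 + 0))*(P + 3*sqrt(5)) = (P + 1/(-12))*(P + 3*sqrt(5)) = (P - 1/12)*(P + 3*sqrt(5)) = (-1/12 + P)*(P + 3*sqrt(5)))
(l(d) + 155779) + 233273 = (((-310)**2 - sqrt(5)/4 - 1/12*(-310) + 3*(-310)*sqrt(5)) + 155779) + 233273 = ((96100 - sqrt(5)/4 + 155/6 - 930*sqrt(5)) + 155779) + 233273 = ((576755/6 - 3721*sqrt(5)/4) + 155779) + 233273 = (1511429/6 - 3721*sqrt(5)/4) + 233273 = 2911067/6 - 3721*sqrt(5)/4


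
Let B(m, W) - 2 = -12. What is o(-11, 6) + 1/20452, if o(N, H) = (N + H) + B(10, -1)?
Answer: -306779/20452 ≈ -15.000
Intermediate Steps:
B(m, W) = -10 (B(m, W) = 2 - 12 = -10)
o(N, H) = -10 + H + N (o(N, H) = (N + H) - 10 = (H + N) - 10 = -10 + H + N)
o(-11, 6) + 1/20452 = (-10 + 6 - 11) + 1/20452 = -15 + 1/20452 = -306779/20452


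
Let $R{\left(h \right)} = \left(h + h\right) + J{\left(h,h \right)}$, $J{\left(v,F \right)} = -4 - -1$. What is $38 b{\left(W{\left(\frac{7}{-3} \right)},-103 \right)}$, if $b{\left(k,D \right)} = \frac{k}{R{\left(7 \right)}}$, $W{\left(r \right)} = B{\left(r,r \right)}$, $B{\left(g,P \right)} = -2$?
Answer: $- \frac{76}{11} \approx -6.9091$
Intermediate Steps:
$W{\left(r \right)} = -2$
$J{\left(v,F \right)} = -3$ ($J{\left(v,F \right)} = -4 + 1 = -3$)
$R{\left(h \right)} = -3 + 2 h$ ($R{\left(h \right)} = \left(h + h\right) - 3 = 2 h - 3 = -3 + 2 h$)
$b{\left(k,D \right)} = \frac{k}{11}$ ($b{\left(k,D \right)} = \frac{k}{-3 + 2 \cdot 7} = \frac{k}{-3 + 14} = \frac{k}{11}$)
$38 b{\left(W{\left(\frac{7}{-3} \right)},-103 \right)} = 38 \cdot \frac{1}{11} \left(-2\right) = 38 \left(- \frac{2}{11}\right) = - \frac{76}{11}$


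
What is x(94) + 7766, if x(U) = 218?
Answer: 7984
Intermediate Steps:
x(94) + 7766 = 218 + 7766 = 7984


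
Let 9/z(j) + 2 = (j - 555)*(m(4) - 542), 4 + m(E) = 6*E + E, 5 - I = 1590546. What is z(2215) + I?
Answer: -1367677576171/859882 ≈ -1.5905e+6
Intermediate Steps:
I = -1590541 (I = 5 - 1*1590546 = 5 - 1590546 = -1590541)
m(E) = -4 + 7*E (m(E) = -4 + (6*E + E) = -4 + 7*E)
z(j) = 9/(287488 - 518*j) (z(j) = 9/(-2 + (j - 555)*((-4 + 7*4) - 542)) = 9/(-2 + (-555 + j)*((-4 + 28) - 542)) = 9/(-2 + (-555 + j)*(24 - 542)) = 9/(-2 + (-555 + j)*(-518)) = 9/(-2 + (287490 - 518*j)) = 9/(287488 - 518*j))
z(2215) + I = -9/(-287488 + 518*2215) - 1590541 = -9/(-287488 + 1147370) - 1590541 = -9/859882 - 1590541 = -1367677576171/859882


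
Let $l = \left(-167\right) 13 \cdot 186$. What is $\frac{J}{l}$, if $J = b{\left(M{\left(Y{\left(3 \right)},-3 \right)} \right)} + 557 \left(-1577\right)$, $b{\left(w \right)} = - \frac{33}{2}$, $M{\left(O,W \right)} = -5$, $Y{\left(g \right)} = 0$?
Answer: $\frac{1756811}{807612} \approx 2.1753$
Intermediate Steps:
$b{\left(w \right)} = - \frac{33}{2}$ ($b{\left(w \right)} = \left(-33\right) \frac{1}{2} = - \frac{33}{2}$)
$l = -403806$ ($l = \left(-2171\right) 186 = -403806$)
$J = - \frac{1756811}{2}$ ($J = - \frac{33}{2} + 557 \left(-1577\right) = - \frac{33}{2} - 878389 = - \frac{1756811}{2} \approx -8.7841 \cdot 10^{5}$)
$\frac{J}{l} = - \frac{1756811}{2 \left(-403806\right)} = \left(- \frac{1756811}{2}\right) \left(- \frac{1}{403806}\right) = \frac{1756811}{807612}$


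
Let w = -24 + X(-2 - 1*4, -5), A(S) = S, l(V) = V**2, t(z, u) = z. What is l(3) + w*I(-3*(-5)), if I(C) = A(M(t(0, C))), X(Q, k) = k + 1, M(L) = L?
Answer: 9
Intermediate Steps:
X(Q, k) = 1 + k
w = -28 (w = -24 + (1 - 5) = -24 - 4 = -28)
I(C) = 0
l(3) + w*I(-3*(-5)) = 3**2 - 28*0 = 9 + 0 = 9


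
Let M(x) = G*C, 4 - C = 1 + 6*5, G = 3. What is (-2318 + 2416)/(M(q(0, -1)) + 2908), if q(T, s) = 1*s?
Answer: 98/2827 ≈ 0.034666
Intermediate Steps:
q(T, s) = s
C = -27 (C = 4 - (1 + 6*5) = 4 - (1 + 30) = 4 - 1*31 = 4 - 31 = -27)
M(x) = -81 (M(x) = 3*(-27) = -81)
(-2318 + 2416)/(M(q(0, -1)) + 2908) = (-2318 + 2416)/(-81 + 2908) = 98/2827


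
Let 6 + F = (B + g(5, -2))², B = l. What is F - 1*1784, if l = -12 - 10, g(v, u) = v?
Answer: -1501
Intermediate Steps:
l = -22
B = -22
F = 283 (F = -6 + (-22 + 5)² = -6 + (-17)² = -6 + 289 = 283)
F - 1*1784 = 283 - 1*1784 = 283 - 1784 = -1501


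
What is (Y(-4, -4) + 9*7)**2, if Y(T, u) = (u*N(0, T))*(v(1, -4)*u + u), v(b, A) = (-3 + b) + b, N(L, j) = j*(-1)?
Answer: 3969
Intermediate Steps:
N(L, j) = -j
v(b, A) = -3 + 2*b
Y(T, u) = 0 (Y(T, u) = (u*(-T))*((-3 + 2*1)*u + u) = (-T*u)*((-3 + 2)*u + u) = (-T*u)*(-u + u) = -T*u*0 = 0)
(Y(-4, -4) + 9*7)**2 = (0 + 9*7)**2 = (0 + 63)**2 = 63**2 = 3969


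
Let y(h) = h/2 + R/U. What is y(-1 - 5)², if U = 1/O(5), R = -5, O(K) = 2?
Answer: 169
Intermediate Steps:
U = ½ (U = 1/2 = ½ ≈ 0.50000)
y(h) = -10 + h/2 (y(h) = h/2 - 5/½ = h*(½) - 5*2 = h/2 - 10 = -10 + h/2)
y(-1 - 5)² = (-10 + (-1 - 5)/2)² = (-10 + (½)*(-6))² = (-10 - 3)² = (-13)² = 169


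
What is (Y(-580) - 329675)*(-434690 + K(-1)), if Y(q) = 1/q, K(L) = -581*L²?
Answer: 83228821251771/580 ≈ 1.4350e+11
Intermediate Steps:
(Y(-580) - 329675)*(-434690 + K(-1)) = (1/(-580) - 329675)*(-434690 - 581*(-1)²) = (-1/580 - 329675)*(-434690 - 581*1) = -191211501*(-434690 - 581)/580 = -191211501/580*(-435271) = 83228821251771/580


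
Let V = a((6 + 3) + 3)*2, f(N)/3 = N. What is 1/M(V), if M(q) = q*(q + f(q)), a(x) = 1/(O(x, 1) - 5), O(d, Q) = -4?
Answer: 81/16 ≈ 5.0625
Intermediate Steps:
f(N) = 3*N
a(x) = -1/9 (a(x) = 1/(-4 - 5) = 1/(-9) = -1/9)
V = -2/9 (V = -1/9*2 = -2/9 ≈ -0.22222)
M(q) = 4*q**2 (M(q) = q*(q + 3*q) = q*(4*q) = 4*q**2)
1/M(V) = 1/(4*(-2/9)**2) = 1/(4*(4/81)) = 1/(16/81) = 81/16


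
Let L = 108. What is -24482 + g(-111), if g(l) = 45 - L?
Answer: -24545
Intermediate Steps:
g(l) = -63 (g(l) = 45 - 1*108 = 45 - 108 = -63)
-24482 + g(-111) = -24482 - 63 = -24545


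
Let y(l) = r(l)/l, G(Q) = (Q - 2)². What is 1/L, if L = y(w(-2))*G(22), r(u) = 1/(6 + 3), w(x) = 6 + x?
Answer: 9/100 ≈ 0.090000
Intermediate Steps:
G(Q) = (-2 + Q)²
r(u) = ⅑ (r(u) = 1/9 = ⅑)
y(l) = 1/(9*l)
L = 100/9 (L = (1/(9*(6 - 2)))*(-2 + 22)² = ((⅑)/4)*20² = ((⅑)*(¼))*400 = (1/36)*400 = 100/9 ≈ 11.111)
1/L = 1/(100/9) = 9/100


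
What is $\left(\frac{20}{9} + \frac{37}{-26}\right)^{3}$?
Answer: $\frac{6539203}{12812904} \approx 0.51036$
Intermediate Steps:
$\left(\frac{20}{9} + \frac{37}{-26}\right)^{3} = \left(20 \cdot \frac{1}{9} + 37 \left(- \frac{1}{26}\right)\right)^{3} = \left(\frac{20}{9} - \frac{37}{26}\right)^{3} = \left(\frac{187}{234}\right)^{3} = \frac{6539203}{12812904}$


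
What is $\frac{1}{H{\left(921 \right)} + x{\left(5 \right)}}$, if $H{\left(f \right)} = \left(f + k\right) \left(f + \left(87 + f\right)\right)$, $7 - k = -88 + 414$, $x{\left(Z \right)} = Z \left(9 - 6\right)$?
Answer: $\frac{1}{1161273} \approx 8.6112 \cdot 10^{-7}$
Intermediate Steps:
$x{\left(Z \right)} = 3 Z$ ($x{\left(Z \right)} = Z 3 = 3 Z$)
$k = -319$ ($k = 7 - \left(-88 + 414\right) = 7 - 326 = -319$)
$H{\left(f \right)} = \left(-319 + f\right) \left(87 + 2 f\right)$ ($H{\left(f \right)} = \left(f - 319\right) \left(f + \left(87 + f\right)\right) = \left(-319 + f\right) \left(87 + 2 f\right)$)
$\frac{1}{H{\left(921 \right)} + x{\left(5 \right)}} = \frac{1}{\left(-27753 - 507471 + 2 \cdot 921^{2}\right) + 3 \cdot 5} = \frac{1}{\left(-27753 - 507471 + 2 \cdot 848241\right) + 15} = \frac{1}{\left(-27753 - 507471 + 1696482\right) + 15} = \frac{1}{1161258 + 15} = \frac{1}{1161273}$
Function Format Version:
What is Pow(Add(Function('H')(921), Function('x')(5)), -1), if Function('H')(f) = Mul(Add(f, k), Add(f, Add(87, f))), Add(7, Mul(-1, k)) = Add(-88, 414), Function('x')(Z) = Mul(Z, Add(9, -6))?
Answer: Rational(1, 1161273) ≈ 8.6112e-7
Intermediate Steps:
Function('x')(Z) = Mul(3, Z) (Function('x')(Z) = Mul(Z, 3) = Mul(3, Z))
k = -319 (k = Add(7, Mul(-1, Add(-88, 414))) = Add(7, Mul(-1, 326)) = Add(7, -326) = -319)
Function('H')(f) = Mul(Add(-319, f), Add(87, Mul(2, f))) (Function('H')(f) = Mul(Add(f, -319), Add(f, Add(87, f))) = Mul(Add(-319, f), Add(87, Mul(2, f))))
Pow(Add(Function('H')(921), Function('x')(5)), -1) = Pow(Add(Add(-27753, Mul(-551, 921), Mul(2, Pow(921, 2))), Mul(3, 5)), -1) = Pow(Add(Add(-27753, -507471, Mul(2, 848241)), 15), -1) = Pow(Add(Add(-27753, -507471, 1696482), 15), -1) = Pow(Add(1161258, 15), -1) = Pow(1161273, -1) = Rational(1, 1161273)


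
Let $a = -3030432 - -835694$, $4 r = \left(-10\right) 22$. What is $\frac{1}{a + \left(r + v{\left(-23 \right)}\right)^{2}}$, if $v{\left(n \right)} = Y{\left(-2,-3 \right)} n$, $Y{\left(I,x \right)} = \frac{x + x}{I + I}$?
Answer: $- \frac{4}{8746911} \approx -4.573 \cdot 10^{-7}$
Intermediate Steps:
$Y{\left(I,x \right)} = \frac{x}{I}$ ($Y{\left(I,x \right)} = \frac{2 x}{2 I} = 2 x \frac{1}{2 I} = \frac{x}{I}$)
$r = -55$ ($r = \frac{\left(-10\right) 22}{4} = \frac{1}{4} \left(-220\right) = -55$)
$a = -2194738$ ($a = -3030432 + 835694 = -2194738$)
$v{\left(n \right)} = \frac{3 n}{2}$ ($v{\left(n \right)} = - \frac{3}{-2} n = \left(-3\right) \left(- \frac{1}{2}\right) n = \frac{3 n}{2}$)
$\frac{1}{a + \left(r + v{\left(-23 \right)}\right)^{2}} = \frac{1}{-2194738 + \left(-55 + \frac{3}{2} \left(-23\right)\right)^{2}} = \frac{1}{-2194738 + \left(-55 - \frac{69}{2}\right)^{2}} = \frac{1}{-2194738 + \left(- \frac{179}{2}\right)^{2}} = \frac{1}{-2194738 + \frac{32041}{4}} = \frac{1}{- \frac{8746911}{4}} = - \frac{4}{8746911}$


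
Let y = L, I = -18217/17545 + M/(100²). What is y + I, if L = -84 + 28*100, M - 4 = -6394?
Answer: 9524558349/3509000 ≈ 2714.3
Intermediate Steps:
M = -6390 (M = 4 - 6394 = -6390)
I = -5885651/3509000 (I = -18217/17545 - 6390/(100²) = -18217*1/17545 - 6390/10000 = -18217/17545 - 6390*1/10000 = -18217/17545 - 639/1000 = -5885651/3509000 ≈ -1.6773)
L = 2716 (L = -84 + 2800 = 2716)
y = 2716
y + I = 2716 - 5885651/3509000 = 9524558349/3509000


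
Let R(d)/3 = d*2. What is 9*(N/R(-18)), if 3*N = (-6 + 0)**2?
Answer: -1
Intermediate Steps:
R(d) = 6*d (R(d) = 3*(d*2) = 3*(2*d) = 6*d)
N = 12 (N = (-6 + 0)**2/3 = (1/3)*(-6)**2 = (1/3)*36 = 12)
9*(N/R(-18)) = 9*(12/((6*(-18)))) = 9*(12/(-108)) = 9*(12*(-1/108)) = 9*(-1/9) = -1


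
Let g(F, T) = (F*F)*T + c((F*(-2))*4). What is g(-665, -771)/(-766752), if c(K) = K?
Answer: 48707165/109536 ≈ 444.67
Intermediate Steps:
g(F, T) = -8*F + T*F² (g(F, T) = (F*F)*T + (F*(-2))*4 = F²*T - 2*F*4 = T*F² - 8*F = -8*F + T*F²)
g(-665, -771)/(-766752) = -665*(-8 - 665*(-771))/(-766752) = -665*(-8 + 512715)*(-1/766752) = -665*512707*(-1/766752) = -340950155*(-1/766752) = 48707165/109536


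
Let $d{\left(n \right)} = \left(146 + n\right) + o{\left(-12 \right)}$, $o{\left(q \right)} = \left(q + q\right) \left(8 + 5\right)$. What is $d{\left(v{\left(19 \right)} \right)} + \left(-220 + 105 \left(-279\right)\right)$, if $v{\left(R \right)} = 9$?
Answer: $-29672$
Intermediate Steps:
$o{\left(q \right)} = 26 q$ ($o{\left(q \right)} = 2 q 13 = 26 q$)
$d{\left(n \right)} = -166 + n$ ($d{\left(n \right)} = \left(146 + n\right) + 26 \left(-12\right) = \left(146 + n\right) - 312 = -166 + n$)
$d{\left(v{\left(19 \right)} \right)} + \left(-220 + 105 \left(-279\right)\right) = \left(-166 + 9\right) + \left(-220 + 105 \left(-279\right)\right) = -157 - 29515 = -29672$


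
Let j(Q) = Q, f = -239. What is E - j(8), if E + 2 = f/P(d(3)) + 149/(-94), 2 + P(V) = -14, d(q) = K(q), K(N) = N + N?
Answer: 2521/752 ≈ 3.3524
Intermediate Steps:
K(N) = 2*N
d(q) = 2*q
P(V) = -16 (P(V) = -2 - 14 = -16)
E = 8537/752 (E = -2 + (-239/(-16) + 149/(-94)) = -2 + (-239*(-1/16) + 149*(-1/94)) = -2 + (239/16 - 149/94) = -2 + 10041/752 = 8537/752 ≈ 11.352)
E - j(8) = 8537/752 - 1*8 = 8537/752 - 8 = 2521/752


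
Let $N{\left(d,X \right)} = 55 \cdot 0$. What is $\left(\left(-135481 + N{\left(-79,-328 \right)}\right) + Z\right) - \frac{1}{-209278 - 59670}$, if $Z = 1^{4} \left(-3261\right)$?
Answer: $- \frac{37314383415}{268948} \approx -1.3874 \cdot 10^{5}$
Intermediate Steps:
$N{\left(d,X \right)} = 0$
$Z = -3261$ ($Z = 1 \left(-3261\right) = -3261$)
$\left(\left(-135481 + N{\left(-79,-328 \right)}\right) + Z\right) - \frac{1}{-209278 - 59670} = \left(\left(-135481 + 0\right) - 3261\right) - \frac{1}{-209278 - 59670} = \left(-135481 - 3261\right) - \frac{1}{-268948} = -138742 - - \frac{1}{268948} = -138742 + \frac{1}{268948} = - \frac{37314383415}{268948}$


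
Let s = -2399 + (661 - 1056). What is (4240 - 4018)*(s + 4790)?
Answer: 443112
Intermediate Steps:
s = -2794 (s = -2399 - 395 = -2794)
(4240 - 4018)*(s + 4790) = (4240 - 4018)*(-2794 + 4790) = 222*1996 = 443112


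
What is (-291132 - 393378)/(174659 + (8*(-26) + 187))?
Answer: -342255/87319 ≈ -3.9196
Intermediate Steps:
(-291132 - 393378)/(174659 + (8*(-26) + 187)) = -684510/(174659 + (-208 + 187)) = -684510/(174659 - 21) = -684510/174638 = -684510*1/174638 = -342255/87319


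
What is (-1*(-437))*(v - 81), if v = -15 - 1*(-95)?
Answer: -437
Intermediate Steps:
v = 80 (v = -15 + 95 = 80)
(-1*(-437))*(v - 81) = (-1*(-437))*(80 - 81) = 437*(-1) = -437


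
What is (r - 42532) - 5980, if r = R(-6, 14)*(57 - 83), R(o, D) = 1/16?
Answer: -388109/8 ≈ -48514.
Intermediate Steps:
R(o, D) = 1/16
r = -13/8 (r = (57 - 83)/16 = (1/16)*(-26) = -13/8 ≈ -1.6250)
(r - 42532) - 5980 = (-13/8 - 42532) - 5980 = -340269/8 - 5980 = -388109/8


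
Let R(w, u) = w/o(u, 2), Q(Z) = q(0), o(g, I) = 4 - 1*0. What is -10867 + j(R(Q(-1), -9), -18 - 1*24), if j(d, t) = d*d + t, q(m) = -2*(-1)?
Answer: -43635/4 ≈ -10909.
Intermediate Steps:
o(g, I) = 4 (o(g, I) = 4 + 0 = 4)
q(m) = 2
Q(Z) = 2
R(w, u) = w/4
j(d, t) = t + d² (j(d, t) = d² + t = t + d²)
-10867 + j(R(Q(-1), -9), -18 - 1*24) = -10867 + ((-18 - 1*24) + ((¼)*2)²) = -10867 + ((-18 - 24) + (½)²) = -10867 + (-42 + ¼) = -10867 - 167/4 = -43635/4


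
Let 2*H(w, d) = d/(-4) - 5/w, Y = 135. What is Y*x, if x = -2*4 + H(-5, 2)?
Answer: -4185/4 ≈ -1046.3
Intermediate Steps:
H(w, d) = -5/(2*w) - d/8 (H(w, d) = (d/(-4) - 5/w)/2 = (d*(-¼) - 5/w)/2 = (-d/4 - 5/w)/2 = (-5/w - d/4)/2 = -5/(2*w) - d/8)
x = -31/4 (x = -2*4 + (⅛)*(-20 - 1*2*(-5))/(-5) = -8 + (⅛)*(-⅕)*(-20 + 10) = -8 + (⅛)*(-⅕)*(-10) = -8 + ¼ = -31/4 ≈ -7.7500)
Y*x = 135*(-31/4) = -4185/4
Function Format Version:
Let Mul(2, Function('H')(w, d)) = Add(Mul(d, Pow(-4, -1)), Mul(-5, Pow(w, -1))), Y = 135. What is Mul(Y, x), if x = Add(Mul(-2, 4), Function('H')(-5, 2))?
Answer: Rational(-4185, 4) ≈ -1046.3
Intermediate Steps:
Function('H')(w, d) = Add(Mul(Rational(-5, 2), Pow(w, -1)), Mul(Rational(-1, 8), d)) (Function('H')(w, d) = Mul(Rational(1, 2), Add(Mul(d, Pow(-4, -1)), Mul(-5, Pow(w, -1)))) = Mul(Rational(1, 2), Add(Mul(d, Rational(-1, 4)), Mul(-5, Pow(w, -1)))) = Mul(Rational(1, 2), Add(Mul(Rational(-1, 4), d), Mul(-5, Pow(w, -1)))) = Mul(Rational(1, 2), Add(Mul(-5, Pow(w, -1)), Mul(Rational(-1, 4), d))) = Add(Mul(Rational(-5, 2), Pow(w, -1)), Mul(Rational(-1, 8), d)))
x = Rational(-31, 4) (x = Add(Mul(-2, 4), Mul(Rational(1, 8), Pow(-5, -1), Add(-20, Mul(-1, 2, -5)))) = Add(-8, Mul(Rational(1, 8), Rational(-1, 5), Add(-20, 10))) = Add(-8, Mul(Rational(1, 8), Rational(-1, 5), -10)) = Add(-8, Rational(1, 4)) = Rational(-31, 4) ≈ -7.7500)
Mul(Y, x) = Mul(135, Rational(-31, 4)) = Rational(-4185, 4)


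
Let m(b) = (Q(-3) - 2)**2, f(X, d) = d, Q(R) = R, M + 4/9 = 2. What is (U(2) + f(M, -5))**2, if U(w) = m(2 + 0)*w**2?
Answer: 9025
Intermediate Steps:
M = 14/9 (M = -4/9 + 2 = 14/9 ≈ 1.5556)
m(b) = 25 (m(b) = (-3 - 2)**2 = (-5)**2 = 25)
U(w) = 25*w**2
(U(2) + f(M, -5))**2 = (25*2**2 - 5)**2 = (25*4 - 5)**2 = (100 - 5)**2 = 95**2 = 9025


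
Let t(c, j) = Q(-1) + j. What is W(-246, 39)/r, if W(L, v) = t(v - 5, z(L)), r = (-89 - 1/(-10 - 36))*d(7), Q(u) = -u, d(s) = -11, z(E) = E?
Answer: -11270/45023 ≈ -0.25032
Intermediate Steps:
r = 45023/46 (r = (-89 - 1/(-10 - 36))*(-11) = (-89 - 1/(-46))*(-11) = (-89 - 1*(-1/46))*(-11) = (-89 + 1/46)*(-11) = -4093/46*(-11) = 45023/46 ≈ 978.76)
t(c, j) = 1 + j (t(c, j) = -1*(-1) + j = 1 + j)
W(L, v) = 1 + L
W(-246, 39)/r = (1 - 246)/(45023/46) = -245*46/45023 = -11270/45023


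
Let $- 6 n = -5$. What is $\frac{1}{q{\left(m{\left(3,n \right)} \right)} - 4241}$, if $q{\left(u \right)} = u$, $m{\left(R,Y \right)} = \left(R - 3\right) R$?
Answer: $- \frac{1}{4241} \approx -0.00023579$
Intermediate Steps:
$n = \frac{5}{6}$ ($n = \left(- \frac{1}{6}\right) \left(-5\right) = \frac{5}{6} \approx 0.83333$)
$m{\left(R,Y \right)} = R \left(-3 + R\right)$ ($m{\left(R,Y \right)} = \left(-3 + R\right) R = R \left(-3 + R\right)$)
$\frac{1}{q{\left(m{\left(3,n \right)} \right)} - 4241} = \frac{1}{3 \left(-3 + 3\right) - 4241} = \frac{1}{3 \cdot 0 - 4241} = \frac{1}{0 - 4241} = \frac{1}{-4241} = - \frac{1}{4241}$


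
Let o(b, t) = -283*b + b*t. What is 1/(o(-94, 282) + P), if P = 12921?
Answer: 1/13015 ≈ 7.6834e-5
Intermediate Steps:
1/(o(-94, 282) + P) = 1/(-94*(-283 + 282) + 12921) = 1/(-94*(-1) + 12921) = 1/(94 + 12921) = 1/13015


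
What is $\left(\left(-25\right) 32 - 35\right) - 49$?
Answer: $-884$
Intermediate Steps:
$\left(\left(-25\right) 32 - 35\right) - 49 = \left(-800 - 35\right) - 49 = -835 - 49 = -884$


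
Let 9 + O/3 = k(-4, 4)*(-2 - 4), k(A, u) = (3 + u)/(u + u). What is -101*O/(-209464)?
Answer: -17271/837856 ≈ -0.020613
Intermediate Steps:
k(A, u) = (3 + u)/(2*u) (k(A, u) = (3 + u)/((2*u)) = (3 + u)*(1/(2*u)) = (3 + u)/(2*u))
O = -171/4 (O = -27 + 3*(((1/2)*(3 + 4)/4)*(-2 - 4)) = -27 + 3*(((1/2)*(1/4)*7)*(-6)) = -27 + 3*((7/8)*(-6)) = -27 + 3*(-21/4) = -27 - 63/4 = -171/4 ≈ -42.750)
-101*O/(-209464) = -101*(-171/4)/(-209464) = (17271/4)*(-1/209464) = -17271/837856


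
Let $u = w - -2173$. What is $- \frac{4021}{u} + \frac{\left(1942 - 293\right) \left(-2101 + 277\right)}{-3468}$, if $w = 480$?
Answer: $\frac{39047475}{45101} \approx 865.78$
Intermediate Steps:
$u = 2653$ ($u = 480 - -2173 = 480 + 2173 = 2653$)
$- \frac{4021}{u} + \frac{\left(1942 - 293\right) \left(-2101 + 277\right)}{-3468} = - \frac{4021}{2653} + \frac{\left(1942 - 293\right) \left(-2101 + 277\right)}{-3468} = \left(-4021\right) \frac{1}{2653} + 1649 \left(-1824\right) \left(- \frac{1}{3468}\right) = - \frac{4021}{2653} - - \frac{14744}{17} = - \frac{4021}{2653} + \frac{14744}{17} = \frac{39047475}{45101}$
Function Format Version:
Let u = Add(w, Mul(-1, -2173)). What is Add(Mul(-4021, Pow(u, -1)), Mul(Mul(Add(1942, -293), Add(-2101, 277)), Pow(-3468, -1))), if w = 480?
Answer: Rational(39047475, 45101) ≈ 865.78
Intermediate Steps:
u = 2653 (u = Add(480, Mul(-1, -2173)) = Add(480, 2173) = 2653)
Add(Mul(-4021, Pow(u, -1)), Mul(Mul(Add(1942, -293), Add(-2101, 277)), Pow(-3468, -1))) = Add(Mul(-4021, Pow(2653, -1)), Mul(Mul(Add(1942, -293), Add(-2101, 277)), Pow(-3468, -1))) = Add(Mul(-4021, Rational(1, 2653)), Mul(Mul(1649, -1824), Rational(-1, 3468))) = Add(Rational(-4021, 2653), Mul(-3007776, Rational(-1, 3468))) = Add(Rational(-4021, 2653), Rational(14744, 17)) = Rational(39047475, 45101)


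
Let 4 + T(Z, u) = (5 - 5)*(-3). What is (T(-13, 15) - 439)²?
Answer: 196249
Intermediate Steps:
T(Z, u) = -4 (T(Z, u) = -4 + (5 - 5)*(-3) = -4 + 0*(-3) = -4 + 0 = -4)
(T(-13, 15) - 439)² = (-4 - 439)² = (-443)² = 196249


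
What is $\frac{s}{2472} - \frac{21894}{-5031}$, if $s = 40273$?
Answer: $\frac{276953}{13416} \approx 20.643$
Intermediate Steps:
$\frac{s}{2472} - \frac{21894}{-5031} = \frac{40273}{2472} - \frac{21894}{-5031} = 40273 \cdot \frac{1}{2472} - - \frac{7298}{1677} = \frac{391}{24} + \frac{7298}{1677} = \frac{276953}{13416}$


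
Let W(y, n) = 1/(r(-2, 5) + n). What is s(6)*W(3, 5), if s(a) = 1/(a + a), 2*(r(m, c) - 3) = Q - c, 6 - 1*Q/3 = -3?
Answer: 1/228 ≈ 0.0043860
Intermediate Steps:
Q = 27 (Q = 18 - 3*(-3) = 18 + 9 = 27)
r(m, c) = 33/2 - c/2 (r(m, c) = 3 + (27 - c)/2 = 3 + (27/2 - c/2) = 33/2 - c/2)
s(a) = 1/(2*a)
W(y, n) = 1/(14 + n) (W(y, n) = 1/((33/2 - ½*5) + n) = 1/((33/2 - 5/2) + n) = 1/(14 + n))
s(6)*W(3, 5) = ((½)/6)/(14 + 5) = ((½)*(⅙))/19 = (1/12)*(1/19) = 1/228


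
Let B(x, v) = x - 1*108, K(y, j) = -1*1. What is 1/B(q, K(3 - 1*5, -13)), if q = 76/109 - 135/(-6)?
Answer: -218/18487 ≈ -0.011792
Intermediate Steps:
K(y, j) = -1
q = 5057/218 (q = 76*(1/109) - 135*(-1/6) = 76/109 + 45/2 = 5057/218 ≈ 23.197)
B(x, v) = -108 + x (B(x, v) = x - 108 = -108 + x)
1/B(q, K(3 - 1*5, -13)) = 1/(-108 + 5057/218) = 1/(-18487/218) = -218/18487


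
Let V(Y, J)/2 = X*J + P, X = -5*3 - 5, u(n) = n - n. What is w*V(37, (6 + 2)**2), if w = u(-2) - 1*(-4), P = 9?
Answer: -10168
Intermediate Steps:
u(n) = 0
X = -20 (X = -15 - 5 = -20)
w = 4 (w = 0 - 1*(-4) = 0 + 4 = 4)
V(Y, J) = 18 - 40*J (V(Y, J) = 2*(-20*J + 9) = 2*(9 - 20*J) = 18 - 40*J)
w*V(37, (6 + 2)**2) = 4*(18 - 40*(6 + 2)**2) = 4*(18 - 40*8**2) = 4*(18 - 40*64) = 4*(18 - 2560) = 4*(-2542) = -10168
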